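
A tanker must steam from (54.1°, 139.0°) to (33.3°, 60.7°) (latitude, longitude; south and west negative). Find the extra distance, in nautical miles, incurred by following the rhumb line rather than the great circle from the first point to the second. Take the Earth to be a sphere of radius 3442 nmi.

146 nmi

Great circle: cos σ = sin φ₁ sin φ₂ + cos φ₁ cos φ₂ cos Δλ,  σ = 0.9955 rad → d_gc = 3426.4 nmi
Rhumb line: Δψ = -0.5102, q = Δφ/Δψ = 0.7116, d_rh = R√(Δφ²+q²Δλ²) = 3572.8 nmi
Excess = 3572.8 − 3426.4 = 146.4 ≈ 146 nmi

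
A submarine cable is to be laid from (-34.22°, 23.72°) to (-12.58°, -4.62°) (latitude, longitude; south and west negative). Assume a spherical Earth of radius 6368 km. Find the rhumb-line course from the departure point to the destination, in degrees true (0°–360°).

310.0°

Meridional parts: M(φ₁)=-0.6363, M(φ₂)=-0.2213 → ΔM = +0.4149;  Δλ = -0.4946 rad
tan C = Δλ / ΔM = -1.1920 → C = 309.99°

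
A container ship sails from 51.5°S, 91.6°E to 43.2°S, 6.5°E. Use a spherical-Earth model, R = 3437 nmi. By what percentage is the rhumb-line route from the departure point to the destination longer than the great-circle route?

Great circle: σ = 0.9588 rad → d_gc = Rσ = 3295.4 nmi
Rhumb: Δφ = +0.1449, Δλ = -1.4853, Δψ = +0.2144, q = Δφ/Δψ = 0.6755 → d_rh = R√(Δφ²+q²Δλ²) = 3484.2 nmi
Excess = (3484.2 − 3295.4) / 3295.4 = 188.8 / 3295.4 = 5.73% ≈ 5.7%

5.7%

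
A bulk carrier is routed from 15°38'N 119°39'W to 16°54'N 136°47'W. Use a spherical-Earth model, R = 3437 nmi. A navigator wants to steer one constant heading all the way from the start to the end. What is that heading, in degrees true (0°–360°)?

Δψ = ln[tan(π/4+φ₂/2)/tan(π/4+φ₁/2)] = +0.0230
Δλ = -0.2990 rad (taken the short way round)
course = atan2(Δλ, Δψ) = 274.40°

274.4°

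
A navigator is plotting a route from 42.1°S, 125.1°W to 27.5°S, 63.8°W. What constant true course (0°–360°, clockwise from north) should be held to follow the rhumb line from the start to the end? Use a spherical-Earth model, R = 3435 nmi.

73.7°

Meridional parts: M(φ₁)=-0.8115, M(φ₂)=-0.4995 → ΔM = +0.3120;  Δλ = +1.0699 rad
tan C = Δλ / ΔM = +3.4293 → C = 73.74°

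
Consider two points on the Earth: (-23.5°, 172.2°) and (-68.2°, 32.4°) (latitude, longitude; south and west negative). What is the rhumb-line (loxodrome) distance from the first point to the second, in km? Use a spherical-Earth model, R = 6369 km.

Rhumb course C = atan2(Δλ, Δψ) with Δψ = ln[tan(π/4+φ₂/2)/tan(π/4+φ₁/2)] = -1.2251, Δλ = -2.4400 → C = 243.34°
d = R·|Δφ| / |cos C| = 6369·0.78016 / 0.44872 = 11073 km

11073 km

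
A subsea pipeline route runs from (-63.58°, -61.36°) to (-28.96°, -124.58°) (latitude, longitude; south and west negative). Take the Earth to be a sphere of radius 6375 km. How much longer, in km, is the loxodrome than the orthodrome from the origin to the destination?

173 km

Great circle: cos σ = sin φ₁ sin φ₂ + cos φ₁ cos φ₂ cos Δλ,  σ = 0.9159 rad → d_gc = 5839.2 km
Rhumb line: Δψ = +0.9209, q = Δφ/Δψ = 0.6562, d_rh = R√(Δφ²+q²Δλ²) = 6011.8 km
Excess = 6011.8 − 5839.2 = 172.6 ≈ 173 km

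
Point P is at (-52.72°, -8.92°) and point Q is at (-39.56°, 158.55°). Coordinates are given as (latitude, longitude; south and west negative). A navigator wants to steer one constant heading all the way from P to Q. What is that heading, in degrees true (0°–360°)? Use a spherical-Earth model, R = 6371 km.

Δψ = ln[tan(π/4+φ₂/2)/tan(π/4+φ₁/2)] = +0.3338
Δλ = +2.9229 rad (taken the short way round)
course = atan2(Δλ, Δψ) = 83.48°

83.5°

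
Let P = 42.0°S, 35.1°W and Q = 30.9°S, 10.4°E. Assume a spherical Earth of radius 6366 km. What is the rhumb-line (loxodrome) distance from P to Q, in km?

4237 km

Δψ = ln[tan(π/4+φ₂/2)/tan(π/4+φ₁/2)] = +0.2416;  Δφ = +0.1937 rad,  Δλ = +0.7941 rad
q = Δφ/Δψ = 0.8017
d = R·√(Δφ² + q²Δλ²) = 6366·0.66550 = 4237 km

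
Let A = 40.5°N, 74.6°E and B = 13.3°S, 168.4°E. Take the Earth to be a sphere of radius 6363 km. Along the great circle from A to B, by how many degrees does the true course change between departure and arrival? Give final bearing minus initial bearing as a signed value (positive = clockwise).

Initial bearing θ₁ = atan2(sin Δλ cos φ₂, cos φ₁ sin φ₂ − sin φ₁ cos φ₂ cos Δλ) = 97.80°
Final bearing θ₂ = (initial bearing from the destination back to the start) + 180° = 129.27°
Δθ = θ₂ − θ₁ = +31.5°

+31.5°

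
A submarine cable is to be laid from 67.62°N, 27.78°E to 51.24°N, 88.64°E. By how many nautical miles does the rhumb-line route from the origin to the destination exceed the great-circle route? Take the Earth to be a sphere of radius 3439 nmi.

73 nmi

Great circle: cos σ = sin φ₁ sin φ₂ + cos φ₁ cos φ₂ cos Δλ,  σ = 0.5788 rad → d_gc = 1990.5 nmi
Rhumb line: Δψ = -0.5756, q = Δφ/Δψ = 0.4967, d_rh = R√(Δφ²+q²Δλ²) = 2063.6 nmi
Excess = 2063.6 − 1990.5 = 73.1 ≈ 73 nmi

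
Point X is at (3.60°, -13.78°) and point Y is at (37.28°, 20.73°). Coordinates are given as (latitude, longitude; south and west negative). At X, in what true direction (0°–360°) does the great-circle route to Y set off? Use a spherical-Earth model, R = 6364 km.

θ = atan2( sin Δλ·cos φ₂ ,  cos φ₁ sin φ₂ − sin φ₁ cos φ₂ cos Δλ )
  = atan2(+0.4508, +0.5633) = 38.67°

38.7°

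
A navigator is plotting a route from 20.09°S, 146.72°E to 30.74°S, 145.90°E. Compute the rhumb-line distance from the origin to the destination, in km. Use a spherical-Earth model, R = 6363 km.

1186 km

Δψ = ln[tan(π/4+φ₂/2)/tan(π/4+φ₁/2)] = -0.2062;  Δφ = -0.1859 rad,  Δλ = -0.0143 rad
q = Δφ/Δψ = 0.9013
d = R·√(Δφ² + q²Δλ²) = 6363·0.18632 = 1186 km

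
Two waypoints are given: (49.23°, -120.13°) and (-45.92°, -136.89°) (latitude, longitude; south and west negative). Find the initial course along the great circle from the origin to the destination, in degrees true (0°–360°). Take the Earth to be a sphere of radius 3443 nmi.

191.6°

θ = atan2( sin Δλ·cos φ₂ ,  cos φ₁ sin φ₂ − sin φ₁ cos φ₂ cos Δλ )
  = atan2(-0.2006, -0.9736) = 191.64°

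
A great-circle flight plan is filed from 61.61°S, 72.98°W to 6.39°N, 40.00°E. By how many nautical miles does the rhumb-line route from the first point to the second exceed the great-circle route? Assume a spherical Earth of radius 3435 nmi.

Great circle: cos σ = sin φ₁ sin φ₂ + cos φ₁ cos φ₂ cos Δλ,  σ = 1.8571 rad → d_gc = 6379.1 nmi
Rhumb line: Δψ = +1.4863, q = Δφ/Δψ = 0.7985, d_rh = R√(Δφ²+q²Δλ²) = 6772.8 nmi
Excess = 6772.8 − 6379.1 = 393.7 ≈ 394 nmi

394 nmi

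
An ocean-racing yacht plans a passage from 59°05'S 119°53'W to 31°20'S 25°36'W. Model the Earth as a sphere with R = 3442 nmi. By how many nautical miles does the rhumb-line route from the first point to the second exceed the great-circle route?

Great circle: cos σ = sin φ₁ sin φ₂ + cos φ₁ cos φ₂ cos Δλ,  σ = 1.1447 rad → d_gc = 3939.9 nmi
Rhumb line: Δψ = +0.7090, q = Δφ/Δψ = 0.6831, d_rh = R√(Δφ²+q²Δλ²) = 4212.9 nmi
Excess = 4212.9 − 3939.9 = 273.0 ≈ 273 nmi

273 nmi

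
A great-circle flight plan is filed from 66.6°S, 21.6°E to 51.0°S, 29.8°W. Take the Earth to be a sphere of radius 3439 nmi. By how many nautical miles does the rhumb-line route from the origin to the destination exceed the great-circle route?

Great circle: cos σ = sin φ₁ sin φ₂ + cos φ₁ cos φ₂ cos Δλ,  σ = 0.5173 rad → d_gc = 1779.0 nmi
Rhumb line: Δψ = +0.5365, q = Δφ/Δψ = 0.5075, d_rh = R√(Δφ²+q²Δλ²) = 1824.4 nmi
Excess = 1824.4 − 1779.0 = 45.4 ≈ 45 nmi

45 nmi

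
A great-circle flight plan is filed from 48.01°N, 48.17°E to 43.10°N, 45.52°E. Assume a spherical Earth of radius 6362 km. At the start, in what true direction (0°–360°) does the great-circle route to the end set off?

N = sin Δλ·cos φ₂ = -0.0338;  D = cos φ₁ sin φ₂ − sin φ₁ cos φ₂ cos Δλ = -0.0850
initial course = atan2(N, D) = 201.66°

201.7°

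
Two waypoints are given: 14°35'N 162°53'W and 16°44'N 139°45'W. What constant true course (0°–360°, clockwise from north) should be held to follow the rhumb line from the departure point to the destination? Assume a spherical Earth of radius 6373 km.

84.5°

Δψ = ln[tan(π/4+φ₂/2)/tan(π/4+φ₁/2)] = +0.0390
Δλ = +0.4038 rad (taken the short way round)
course = atan2(Δλ, Δψ) = 84.49°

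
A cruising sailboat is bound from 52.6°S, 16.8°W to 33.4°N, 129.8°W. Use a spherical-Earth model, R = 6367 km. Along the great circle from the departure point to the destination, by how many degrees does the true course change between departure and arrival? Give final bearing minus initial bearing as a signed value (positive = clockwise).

At departure: θ₁ = atan2(sin Δλ cos φ₂, cos φ₁ sin φ₂ − sin φ₁ cos φ₂ cos Δλ) = 275.59°
At arrival: θ₂ = atan2(sin Δλ cos φ₁, −cos φ₂ sin φ₁ + sin φ₂ cos φ₁ cos Δλ) = 313.61°
Δθ = θ₂ − θ₁ = +38.0°

+38.0°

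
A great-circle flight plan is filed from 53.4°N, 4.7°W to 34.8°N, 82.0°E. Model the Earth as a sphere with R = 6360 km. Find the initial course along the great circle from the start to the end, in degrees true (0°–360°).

69.8°

N = sin Δλ·cos φ₂ = +0.8198;  D = cos φ₁ sin φ₂ − sin φ₁ cos φ₂ cos Δλ = +0.3023
initial course = atan2(N, D) = 69.76°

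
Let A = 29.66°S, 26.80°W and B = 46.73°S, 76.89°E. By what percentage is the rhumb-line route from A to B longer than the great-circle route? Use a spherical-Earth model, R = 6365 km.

Great circle: σ = 1.3496 rad → d_gc = Rσ = 8590.5 km
Rhumb: Δφ = -0.2979, Δλ = +1.8097, Δψ = -0.3823, q = Δφ/Δψ = 0.7794 → d_rh = R√(Δφ²+q²Δλ²) = 9175.5 km
Excess = (9175.5 − 8590.5) / 8590.5 = 585.0 / 8590.5 = 6.81% ≈ 6.8%

6.8%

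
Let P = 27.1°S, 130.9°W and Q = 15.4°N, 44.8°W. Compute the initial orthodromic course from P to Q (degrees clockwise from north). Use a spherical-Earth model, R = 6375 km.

74.5°

θ = atan2( sin Δλ·cos φ₂ ,  cos φ₁ sin φ₂ − sin φ₁ cos φ₂ cos Δλ )
  = atan2(+0.9619, +0.2663) = 74.53°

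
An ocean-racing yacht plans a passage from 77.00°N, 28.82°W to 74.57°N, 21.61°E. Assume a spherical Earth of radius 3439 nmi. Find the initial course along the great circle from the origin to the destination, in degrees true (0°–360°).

N = sin Δλ·cos φ₂ = +0.2051;  D = cos φ₁ sin φ₂ − sin φ₁ cos φ₂ cos Δλ = +0.0517
initial course = atan2(N, D) = 75.85°

75.9°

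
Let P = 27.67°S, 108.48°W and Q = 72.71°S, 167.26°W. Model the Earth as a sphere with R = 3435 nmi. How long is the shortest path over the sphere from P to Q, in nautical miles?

cos σ = sin φ₁ sin φ₂ + cos φ₁ cos φ₂ cos Δλ
      = sin(-27.67°)sin(-72.71°) + cos(-27.67°)cos(-72.71°)cos(-58.78°) = 0.5798
σ = 54.562° → d = Rσ = 3435·0.95228 = 3271 nmi

3271 nmi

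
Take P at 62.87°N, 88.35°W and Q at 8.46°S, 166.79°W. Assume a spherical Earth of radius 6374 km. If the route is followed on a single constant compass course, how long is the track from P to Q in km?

Rhumb course C = atan2(Δλ, Δψ) with Δψ = ln[tan(π/4+φ₂/2)/tan(π/4+φ₁/2)] = -1.5700, Δλ = -1.3690 → C = 221.09°
d = R·|Δφ| / |cos C| = 6374·1.24494 / 0.75370 = 10528 km

10528 km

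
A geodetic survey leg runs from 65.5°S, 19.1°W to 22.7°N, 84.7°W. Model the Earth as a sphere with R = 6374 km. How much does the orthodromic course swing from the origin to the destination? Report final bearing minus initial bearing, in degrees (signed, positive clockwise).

At departure: θ₁ = atan2(sin Δλ cos φ₂, cos φ₁ sin φ₂ − sin φ₁ cos φ₂ cos Δλ) = 301.10°
At arrival: θ₂ = atan2(sin Δλ cos φ₁, −cos φ₂ sin φ₁ + sin φ₂ cos φ₁ cos Δλ) = 337.36°
Δθ = θ₂ − θ₁ = +36.3°

+36.3°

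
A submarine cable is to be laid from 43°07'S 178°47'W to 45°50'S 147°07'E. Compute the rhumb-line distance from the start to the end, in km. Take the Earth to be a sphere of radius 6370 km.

2721 km

Δψ = ln[tan(π/4+φ₂/2)/tan(π/4+φ₁/2)] = -0.0665;  Δφ = -0.0474 rad,  Δλ = -0.5952 rad
q = Δφ/Δψ = 0.7134
d = R·√(Δφ² + q²Δλ²) = 6370·0.42720 = 2721 km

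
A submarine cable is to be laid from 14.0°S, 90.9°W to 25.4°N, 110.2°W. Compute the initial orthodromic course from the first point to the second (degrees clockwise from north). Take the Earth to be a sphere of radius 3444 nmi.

N = sin Δλ·cos φ₂ = -0.2986;  D = cos φ₁ sin φ₂ − sin φ₁ cos φ₂ cos Δλ = +0.6224
initial course = atan2(N, D) = 334.37°

334.4°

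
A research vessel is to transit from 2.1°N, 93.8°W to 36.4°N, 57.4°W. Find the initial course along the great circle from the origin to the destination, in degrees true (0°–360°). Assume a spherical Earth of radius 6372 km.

40.0°

N = sin Δλ·cos φ₂ = +0.4776;  D = cos φ₁ sin φ₂ − sin φ₁ cos φ₂ cos Δλ = +0.5693
initial course = atan2(N, D) = 40.00°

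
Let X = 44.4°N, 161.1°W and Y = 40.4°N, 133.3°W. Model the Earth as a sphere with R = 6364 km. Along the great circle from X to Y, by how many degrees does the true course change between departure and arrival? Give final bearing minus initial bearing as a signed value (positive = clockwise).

Initial bearing θ₁ = atan2(sin Δλ cos φ₂, cos φ₁ sin φ₂ − sin φ₁ cos φ₂ cos Δλ) = 91.33°
Final bearing θ₂ = (initial bearing from the destination back to the start) + 180° = 110.29°
Δθ = θ₂ − θ₁ = +19.0°

+19.0°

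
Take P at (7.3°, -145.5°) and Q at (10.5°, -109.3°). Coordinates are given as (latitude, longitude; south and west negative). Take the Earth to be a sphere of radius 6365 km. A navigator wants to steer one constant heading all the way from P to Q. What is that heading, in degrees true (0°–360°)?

Δψ = ln[tan(π/4+φ₂/2)/tan(π/4+φ₁/2)] = +0.0565
Δλ = +0.6318 rad (taken the short way round)
course = atan2(Δλ, Δψ) = 84.89°

84.9°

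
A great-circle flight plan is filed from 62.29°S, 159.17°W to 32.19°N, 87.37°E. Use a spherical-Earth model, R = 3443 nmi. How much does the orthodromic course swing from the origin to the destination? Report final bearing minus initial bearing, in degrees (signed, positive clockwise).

At departure: θ₁ = atan2(sin Δλ cos φ₂, cos φ₁ sin φ₂ − sin φ₁ cos φ₂ cos Δλ) = 266.27°
At arrival: θ₂ = atan2(sin Δλ cos φ₁, −cos φ₂ sin φ₁ + sin φ₂ cos φ₁ cos Δλ) = 326.75°
Δθ = θ₂ − θ₁ = +60.5°

+60.5°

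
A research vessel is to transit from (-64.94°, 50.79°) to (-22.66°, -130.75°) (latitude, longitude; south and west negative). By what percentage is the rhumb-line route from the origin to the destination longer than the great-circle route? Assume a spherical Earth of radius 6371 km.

Great circle: σ = 1.6125 rad → d_gc = Rσ = 10273.5 km
Rhumb: Δφ = +0.7379, Δλ = +3.1147, Δψ = +1.0978, q = Δφ/Δψ = 0.6722 → d_rh = R√(Δφ²+q²Δλ²) = 14143.5 km
Excess = (14143.5 − 10273.5) / 10273.5 = 3870.0 / 10273.5 = 37.67% ≈ 37.7%

37.7%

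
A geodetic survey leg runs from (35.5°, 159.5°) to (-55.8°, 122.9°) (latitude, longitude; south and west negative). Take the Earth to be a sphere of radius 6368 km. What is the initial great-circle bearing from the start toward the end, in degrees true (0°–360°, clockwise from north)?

N = sin Δλ·cos φ₂ = -0.3351;  D = cos φ₁ sin φ₂ − sin φ₁ cos φ₂ cos Δλ = -0.9354
initial course = atan2(N, D) = 199.71°

199.7°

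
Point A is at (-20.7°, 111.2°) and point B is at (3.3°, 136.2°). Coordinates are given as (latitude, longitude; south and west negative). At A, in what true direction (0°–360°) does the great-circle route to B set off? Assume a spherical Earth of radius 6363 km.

48.5°

N = sin Δλ·cos φ₂ = +0.4219;  D = cos φ₁ sin φ₂ − sin φ₁ cos φ₂ cos Δλ = +0.3737
initial course = atan2(N, D) = 48.47°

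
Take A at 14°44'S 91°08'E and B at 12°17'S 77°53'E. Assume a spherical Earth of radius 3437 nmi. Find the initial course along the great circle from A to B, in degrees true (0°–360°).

279.2°

N = sin Δλ·cos φ₂ = -0.2240;  D = cos φ₁ sin φ₂ − sin φ₁ cos φ₂ cos Δλ = +0.0361
initial course = atan2(N, D) = 279.17°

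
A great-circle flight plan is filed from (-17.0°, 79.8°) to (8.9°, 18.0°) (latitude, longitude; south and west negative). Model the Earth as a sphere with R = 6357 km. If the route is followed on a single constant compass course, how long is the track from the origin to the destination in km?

7364 km

Δψ = ln[tan(π/4+φ₂/2)/tan(π/4+φ₁/2)] = +0.4571;  Δφ = +0.4520 rad,  Δλ = -1.0786 rad
q = Δφ/Δψ = 0.9889
d = R·√(Δφ² + q²Δλ²) = 6357·1.15846 = 7364 km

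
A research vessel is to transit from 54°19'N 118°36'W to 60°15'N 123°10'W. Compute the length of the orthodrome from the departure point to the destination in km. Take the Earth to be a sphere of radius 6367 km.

Haversine: a = sin²(Δφ/2)+cos φ₁ cos φ₂ sin²(Δλ/2) = 0.00314;  σ = 2·atan2(√a,√(1−a))
σ = 6.423° → d = Rσ = 6367·0.11209 = 714 km

714 km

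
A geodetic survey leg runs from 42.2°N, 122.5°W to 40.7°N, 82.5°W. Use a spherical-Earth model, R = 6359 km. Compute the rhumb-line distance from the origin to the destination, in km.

3331 km

Δψ = ln[tan(π/4+φ₂/2)/tan(π/4+φ₁/2)] = -0.0349;  Δφ = -0.0262 rad,  Δλ = +0.6981 rad
q = Δφ/Δψ = 0.7495
d = R·√(Δφ² + q²Δλ²) = 6359·0.52389 = 3331 km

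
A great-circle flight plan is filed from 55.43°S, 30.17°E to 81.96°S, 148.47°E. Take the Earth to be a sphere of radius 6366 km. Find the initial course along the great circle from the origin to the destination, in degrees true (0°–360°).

168.7°

N = sin Δλ·cos φ₂ = +0.1231;  D = cos φ₁ sin φ₂ − sin φ₁ cos φ₂ cos Δλ = -0.6164
initial course = atan2(N, D) = 168.70°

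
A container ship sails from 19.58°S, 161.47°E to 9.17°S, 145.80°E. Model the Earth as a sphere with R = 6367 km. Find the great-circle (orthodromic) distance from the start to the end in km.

Haversine: a = sin²(Δφ/2)+cos φ₁ cos φ₂ sin²(Δλ/2) = 0.02552;  σ = 2·atan2(√a,√(1−a))
σ = 18.383° → d = Rσ = 6367·0.32084 = 2043 km

2043 km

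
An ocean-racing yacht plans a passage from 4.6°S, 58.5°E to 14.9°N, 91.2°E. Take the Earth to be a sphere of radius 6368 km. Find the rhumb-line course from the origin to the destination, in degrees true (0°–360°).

Δψ = ln[tan(π/4+φ₂/2)/tan(π/4+φ₁/2)] = +0.3434
Δλ = +0.5707 rad (taken the short way round)
course = atan2(Δλ, Δψ) = 58.96°

59.0°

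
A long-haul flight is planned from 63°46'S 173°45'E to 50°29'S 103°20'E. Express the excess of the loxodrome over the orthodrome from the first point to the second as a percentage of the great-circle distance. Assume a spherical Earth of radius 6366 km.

Great circle: σ = 0.6661 rad → d_gc = Rσ = 4240.2 km
Rhumb: Δφ = +0.2318, Δλ = -1.2290, Δψ = +0.4328, q = Δφ/Δψ = 0.5357 → d_rh = R√(Δφ²+q²Δλ²) = 4443.4 km
Excess = (4443.4 − 4240.2) / 4240.2 = 203.2 / 4240.2 = 4.79% ≈ 4.8%

4.8%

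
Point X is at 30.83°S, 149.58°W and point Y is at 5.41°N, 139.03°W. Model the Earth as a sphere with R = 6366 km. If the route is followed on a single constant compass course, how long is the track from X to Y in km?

Δψ = ln[tan(π/4+φ₂/2)/tan(π/4+φ₁/2)] = +0.6607;  Δφ = +0.6325 rad,  Δλ = +0.1841 rad
q = Δφ/Δψ = 0.9574
d = R·√(Δφ² + q²Δλ²) = 6366·0.65661 = 4180 km

4180 km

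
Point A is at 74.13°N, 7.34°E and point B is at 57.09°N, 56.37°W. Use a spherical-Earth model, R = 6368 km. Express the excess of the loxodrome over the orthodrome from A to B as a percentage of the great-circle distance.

Great circle: σ = 0.5088 rad → d_gc = Rσ = 3240.0 km
Rhumb: Δφ = -0.2974, Δλ = -1.1119, Δψ = -0.7510, q = Δφ/Δψ = 0.3960 → d_rh = R√(Δφ²+q²Δλ²) = 3383.9 km
Excess = (3383.9 − 3240.0) / 3240.0 = 143.9 / 3240.0 = 4.44% ≈ 4.4%

4.4%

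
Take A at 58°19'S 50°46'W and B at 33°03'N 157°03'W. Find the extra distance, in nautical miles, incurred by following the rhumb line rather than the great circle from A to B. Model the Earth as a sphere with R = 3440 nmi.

Great circle: cos σ = sin φ₁ sin φ₂ + cos φ₁ cos φ₂ cos Δλ,  σ = 2.1988 rad → d_gc = 7563.9 nmi
Rhumb line: Δψ = +1.8714, q = Δφ/Δψ = 0.8521, d_rh = R√(Δφ²+q²Δλ²) = 7723.9 nmi
Excess = 7723.9 − 7563.9 = 160.0 ≈ 160 nmi

160 nmi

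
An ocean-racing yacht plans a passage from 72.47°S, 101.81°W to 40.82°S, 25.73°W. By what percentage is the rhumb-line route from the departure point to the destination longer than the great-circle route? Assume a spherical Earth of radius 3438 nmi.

5.6%

Great circle: σ = 0.8255 rad → d_gc = Rσ = 2838.2 nmi
Rhumb: Δφ = +0.5524, Δλ = +1.3278, Δψ = +1.0879, q = Δφ/Δψ = 0.5078 → d_rh = R√(Δφ²+q²Δλ²) = 2996.6 nmi
Excess = (2996.6 − 2838.2) / 2838.2 = 158.4 / 2838.2 = 5.58% ≈ 5.6%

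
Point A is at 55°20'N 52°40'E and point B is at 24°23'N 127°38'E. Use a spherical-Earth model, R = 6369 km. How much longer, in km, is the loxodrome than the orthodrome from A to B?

Great circle: cos σ = sin φ₁ sin φ₂ + cos φ₁ cos φ₂ cos Δλ,  σ = 1.0771 rad → d_gc = 6859.7 km
Rhumb line: Δψ = -0.7254, q = Δφ/Δψ = 0.7447, d_rh = R√(Δφ²+q²Δλ²) = 7095.5 km
Excess = 7095.5 − 6859.7 = 235.8 ≈ 236 km

236 km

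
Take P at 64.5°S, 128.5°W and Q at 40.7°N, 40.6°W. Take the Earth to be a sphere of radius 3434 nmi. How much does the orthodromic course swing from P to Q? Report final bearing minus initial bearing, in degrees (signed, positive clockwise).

Initial bearing θ₁ = atan2(sin Δλ cos φ₂, cos φ₁ sin φ₂ − sin φ₁ cos φ₂ cos Δλ) = 68.02°
Final bearing θ₂ = (initial bearing from the destination back to the start) + 180° = 31.77°
Δθ = θ₂ − θ₁ = -36.2°

-36.2°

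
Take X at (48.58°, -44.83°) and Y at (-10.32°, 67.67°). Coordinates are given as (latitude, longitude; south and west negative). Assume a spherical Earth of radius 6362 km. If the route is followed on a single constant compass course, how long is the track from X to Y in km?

12909 km

Δψ = ln[tan(π/4+φ₂/2)/tan(π/4+φ₁/2)] = -1.1538;  Δφ = -1.0280 rad,  Δλ = +1.9635 rad
q = Δφ/Δψ = 0.8910
d = R·√(Δφ² + q²Δλ²) = 6362·2.02912 = 12909 km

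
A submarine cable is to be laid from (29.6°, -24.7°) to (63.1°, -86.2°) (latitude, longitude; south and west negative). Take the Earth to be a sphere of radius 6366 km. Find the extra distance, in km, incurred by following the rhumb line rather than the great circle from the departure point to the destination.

Great circle: cos σ = sin φ₁ sin φ₂ + cos φ₁ cos φ₂ cos Δλ,  σ = 0.8916 rad → d_gc = 5675.6 km
Rhumb line: Δψ = +0.8894, q = Δφ/Δψ = 0.6574, d_rh = R√(Δφ²+q²Δλ²) = 5833.8 km
Excess = 5833.8 − 5675.6 = 158.2 ≈ 158 km

158 km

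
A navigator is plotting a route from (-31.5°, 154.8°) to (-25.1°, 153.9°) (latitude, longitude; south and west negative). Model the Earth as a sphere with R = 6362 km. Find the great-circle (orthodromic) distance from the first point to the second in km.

cos σ = sin φ₁ sin φ₂ + cos φ₁ cos φ₂ cos Δλ
      = sin(-31.50°)sin(-25.10°) + cos(-31.50°)cos(-25.10°)cos(-0.90°) = 0.9937
σ = 6.449° → d = Rσ = 6362·0.11255 = 716 km

716 km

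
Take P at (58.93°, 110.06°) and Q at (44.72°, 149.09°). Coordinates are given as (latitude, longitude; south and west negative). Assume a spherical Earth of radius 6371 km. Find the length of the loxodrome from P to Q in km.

Δψ = ln[tan(π/4+φ₂/2)/tan(π/4+φ₁/2)] = -0.4057;  Δφ = -0.2480 rad,  Δλ = +0.6812 rad
q = Δφ/Δψ = 0.6113
d = R·√(Δφ² + q²Δλ²) = 6371·0.48467 = 3088 km

3088 km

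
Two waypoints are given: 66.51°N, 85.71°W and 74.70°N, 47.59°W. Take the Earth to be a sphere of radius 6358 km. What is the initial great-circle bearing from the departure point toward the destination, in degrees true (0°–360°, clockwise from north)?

θ = atan2( sin Δλ·cos φ₂ ,  cos φ₁ sin φ₂ − sin φ₁ cos φ₂ cos Δλ )
  = atan2(+0.1629, +0.1941) = 40.01°

40.0°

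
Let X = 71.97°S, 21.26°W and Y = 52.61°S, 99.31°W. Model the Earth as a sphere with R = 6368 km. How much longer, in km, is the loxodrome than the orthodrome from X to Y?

271 km

Great circle: cos σ = sin φ₁ sin φ₂ + cos φ₁ cos φ₂ cos Δλ,  σ = 0.6527 rad → d_gc = 4156.7 km
Rhumb line: Δψ = +0.7575, q = Δφ/Δψ = 0.4461, d_rh = R√(Δφ²+q²Δλ²) = 4427.7 km
Excess = 4427.7 − 4156.7 = 271.0 ≈ 271 km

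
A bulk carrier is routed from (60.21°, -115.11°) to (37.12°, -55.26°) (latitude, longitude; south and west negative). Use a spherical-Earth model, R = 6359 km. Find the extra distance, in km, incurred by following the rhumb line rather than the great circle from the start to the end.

Great circle: cos σ = sin φ₁ sin φ₂ + cos φ₁ cos φ₂ cos Δλ,  σ = 0.7631 rad → d_gc = 4852.4 km
Rhumb line: Δψ = -0.6257, q = Δφ/Δψ = 0.6441, d_rh = R√(Δφ²+q²Δλ²) = 4987.0 km
Excess = 4987.0 − 4852.4 = 134.6 ≈ 135 km

135 km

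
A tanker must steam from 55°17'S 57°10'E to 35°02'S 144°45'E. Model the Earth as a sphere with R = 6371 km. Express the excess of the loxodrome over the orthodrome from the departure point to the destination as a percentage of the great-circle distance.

5.8%

Great circle: σ = 1.0570 rad → d_gc = Rσ = 6733.9 km
Rhumb: Δφ = +0.3534, Δλ = +1.5286, Δψ = +0.5093, q = Δφ/Δψ = 0.6939 → d_rh = R√(Δφ²+q²Δλ²) = 7123.0 km
Excess = (7123.0 − 6733.9) / 6733.9 = 389.1 / 6733.9 = 5.78% ≈ 5.8%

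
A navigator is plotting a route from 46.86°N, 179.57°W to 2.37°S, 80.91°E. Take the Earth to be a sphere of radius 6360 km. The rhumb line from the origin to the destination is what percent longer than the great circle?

Great circle: σ = 1.7145 rad → d_gc = Rσ = 10904.0 km
Rhumb: Δφ = -0.8592, Δλ = -1.7370, Δψ = -0.9694, q = Δφ/Δψ = 0.8863 → d_rh = R√(Δφ²+q²Δλ²) = 11212.9 km
Excess = (11212.9 − 10904.0) / 10904.0 = 308.9 / 10904.0 = 2.83% ≈ 2.8%

2.8%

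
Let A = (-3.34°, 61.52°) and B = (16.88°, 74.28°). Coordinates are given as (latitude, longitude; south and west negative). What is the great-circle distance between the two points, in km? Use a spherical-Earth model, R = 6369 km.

Haversine: a = sin²(Δφ/2)+cos φ₁ cos φ₂ sin²(Δλ/2) = 0.04261;  σ = 2·atan2(√a,√(1−a))
σ = 23.825° → d = Rσ = 6369·0.41583 = 2648 km

2648 km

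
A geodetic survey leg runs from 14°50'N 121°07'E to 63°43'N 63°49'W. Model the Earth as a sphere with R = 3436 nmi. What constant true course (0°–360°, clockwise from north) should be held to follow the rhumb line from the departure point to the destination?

Meridional parts: M(φ₁)=+0.2618, M(φ₂)=+1.4547 → ΔM = +1.1929;  Δλ = +3.0555 rad
tan C = Δλ / ΔM = +2.5615 → C = 68.67°

68.7°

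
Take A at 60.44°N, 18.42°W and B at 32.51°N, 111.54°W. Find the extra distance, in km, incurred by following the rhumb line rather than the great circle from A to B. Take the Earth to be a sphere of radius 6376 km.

Great circle: cos σ = sin φ₁ sin φ₂ + cos φ₁ cos φ₂ cos Δλ,  σ = 1.1098 rad → d_gc = 7076.0 km
Rhumb line: Δψ = -0.7319, q = Δφ/Δψ = 0.6661, d_rh = R√(Δφ²+q²Δλ²) = 7569.7 km
Excess = 7569.7 − 7076.0 = 493.7 ≈ 494 km

494 km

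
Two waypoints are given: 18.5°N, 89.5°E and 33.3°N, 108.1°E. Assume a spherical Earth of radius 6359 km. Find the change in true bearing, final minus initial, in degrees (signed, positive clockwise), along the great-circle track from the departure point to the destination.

At departure: θ₁ = atan2(sin Δλ cos φ₂, cos φ₁ sin φ₂ − sin φ₁ cos φ₂ cos Δλ) = 44.71°
At arrival: θ₂ = atan2(sin Δλ cos φ₁, −cos φ₂ sin φ₁ + sin φ₂ cos φ₁ cos Δλ) = 52.96°
Δθ = θ₂ − θ₁ = +8.3°

+8.3°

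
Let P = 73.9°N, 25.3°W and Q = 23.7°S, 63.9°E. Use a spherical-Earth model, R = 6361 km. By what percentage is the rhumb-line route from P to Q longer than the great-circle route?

3.6%

Great circle: σ = 1.9634 rad → d_gc = Rσ = 12489.5 km
Rhumb: Δφ = -1.7034, Δλ = +1.5568, Δψ = -2.3819, q = Δφ/Δψ = 0.7152 → d_rh = R√(Δφ²+q²Δλ²) = 12944.8 km
Excess = (12944.8 − 12489.5) / 12489.5 = 455.3 / 12489.5 = 3.645% ≈ 3.6%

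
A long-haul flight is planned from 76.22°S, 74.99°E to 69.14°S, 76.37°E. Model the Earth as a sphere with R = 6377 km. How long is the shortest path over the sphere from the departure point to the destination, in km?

789 km

Haversine: a = sin²(Δφ/2)+cos φ₁ cos φ₂ sin²(Δλ/2) = 0.00382;  σ = 2·atan2(√a,√(1−a))
σ = 7.091° → d = Rσ = 6377·0.12377 = 789 km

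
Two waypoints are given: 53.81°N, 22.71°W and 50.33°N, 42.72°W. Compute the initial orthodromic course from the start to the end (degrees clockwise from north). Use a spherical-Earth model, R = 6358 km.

θ = atan2( sin Δλ·cos φ₂ ,  cos φ₁ sin φ₂ − sin φ₁ cos φ₂ cos Δλ )
  = atan2(-0.2184, -0.0296) = 262.28°

262.3°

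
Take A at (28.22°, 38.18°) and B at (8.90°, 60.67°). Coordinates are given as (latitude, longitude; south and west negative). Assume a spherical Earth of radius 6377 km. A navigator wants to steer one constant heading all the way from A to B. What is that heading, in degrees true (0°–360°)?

Δψ = ln[tan(π/4+φ₂/2)/tan(π/4+φ₁/2)] = -0.3578
Δλ = +0.3925 rad (taken the short way round)
course = atan2(Δλ, Δψ) = 132.35°

132.3°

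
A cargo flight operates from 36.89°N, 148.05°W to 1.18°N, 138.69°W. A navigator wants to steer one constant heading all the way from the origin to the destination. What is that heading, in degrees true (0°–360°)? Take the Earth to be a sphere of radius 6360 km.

Meridional parts: M(φ₁)=+0.6936, M(φ₂)=+0.0206 → ΔM = -0.6730;  Δλ = +0.1634 rad
tan C = Δλ / ΔM = -0.2427 → C = 166.36°

166.4°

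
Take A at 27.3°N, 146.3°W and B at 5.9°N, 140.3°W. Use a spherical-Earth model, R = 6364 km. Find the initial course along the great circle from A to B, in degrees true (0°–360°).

θ = atan2( sin Δλ·cos φ₂ ,  cos φ₁ sin φ₂ − sin φ₁ cos φ₂ cos Δλ )
  = atan2(+0.1040, -0.3624) = 163.99°

164.0°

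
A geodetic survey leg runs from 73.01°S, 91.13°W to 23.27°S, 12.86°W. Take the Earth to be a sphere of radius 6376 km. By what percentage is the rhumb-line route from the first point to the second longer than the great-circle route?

Great circle: σ = 1.1236 rad → d_gc = Rσ = 7164.4 km
Rhumb: Δφ = +0.8681, Δλ = +1.3661, Δψ = +1.4836, q = Δφ/Δψ = 0.5852 → d_rh = R√(Δφ²+q²Δλ²) = 7524.3 km
Excess = (7524.3 − 7164.4) / 7164.4 = 359.9 / 7164.4 = 5.02% ≈ 5.0%

5.0%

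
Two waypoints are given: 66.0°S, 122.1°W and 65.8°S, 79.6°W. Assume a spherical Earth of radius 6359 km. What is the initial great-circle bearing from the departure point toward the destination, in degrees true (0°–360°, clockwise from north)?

θ = atan2( sin Δλ·cos φ₂ ,  cos φ₁ sin φ₂ − sin φ₁ cos φ₂ cos Δλ )
  = atan2(+0.2769, -0.0949) = 108.91°

108.9°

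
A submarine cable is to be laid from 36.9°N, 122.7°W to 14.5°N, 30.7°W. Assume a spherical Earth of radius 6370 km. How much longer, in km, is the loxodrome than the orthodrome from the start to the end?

245 km

Great circle: cos σ = sin φ₁ sin φ₂ + cos φ₁ cos φ₂ cos Δλ,  σ = 1.4472 rad → d_gc = 9218.5 km
Rhumb line: Δψ = -0.4380, q = Δφ/Δψ = 0.8926, d_rh = R√(Δφ²+q²Δλ²) = 9463.5 km
Excess = 9463.5 − 9218.5 = 245.0 ≈ 245 km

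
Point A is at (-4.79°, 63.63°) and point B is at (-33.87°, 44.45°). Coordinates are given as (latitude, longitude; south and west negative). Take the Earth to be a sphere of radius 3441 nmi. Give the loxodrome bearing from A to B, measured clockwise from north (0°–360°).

Meridional parts: M(φ₁)=-0.0837, M(φ₂)=-0.6289 → ΔM = -0.5452;  Δλ = -0.3348 rad
tan C = Δλ / ΔM = +0.6140 → C = 211.55°

211.5°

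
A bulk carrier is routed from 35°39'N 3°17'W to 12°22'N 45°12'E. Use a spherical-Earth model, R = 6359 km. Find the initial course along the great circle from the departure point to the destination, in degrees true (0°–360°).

N = sin Δλ·cos φ₂ = +0.7314;  D = cos φ₁ sin φ₂ − sin φ₁ cos φ₂ cos Δλ = -0.2033
initial course = atan2(N, D) = 105.54°

105.5°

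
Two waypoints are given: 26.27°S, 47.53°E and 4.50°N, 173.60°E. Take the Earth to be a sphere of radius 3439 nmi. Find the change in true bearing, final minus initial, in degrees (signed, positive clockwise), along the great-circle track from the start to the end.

-42.1°

Initial bearing θ₁ = atan2(sin Δλ cos φ₂, cos φ₁ sin φ₂ − sin φ₁ cos φ₂ cos Δλ) = 103.23°
Final bearing θ₂ = (initial bearing from the destination back to the start) + 180° = 61.12°
Δθ = θ₂ − θ₁ = -42.1°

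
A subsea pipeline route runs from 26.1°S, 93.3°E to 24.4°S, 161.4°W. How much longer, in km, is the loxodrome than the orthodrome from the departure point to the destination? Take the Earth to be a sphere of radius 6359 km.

Great circle: cos σ = sin φ₁ sin φ₂ + cos φ₁ cos φ₂ cos Δλ,  σ = 1.6049 rad → d_gc = 10205.3 km
Rhumb line: Δψ = +0.0328, q = Δφ/Δψ = 0.9044, d_rh = R√(Δφ²+q²Δλ²) = 10571.3 km
Excess = 10571.3 − 10205.3 = 366.0 ≈ 366 km

366 km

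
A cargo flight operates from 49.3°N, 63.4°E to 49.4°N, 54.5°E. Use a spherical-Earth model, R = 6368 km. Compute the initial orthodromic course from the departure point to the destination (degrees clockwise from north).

θ = atan2( sin Δλ·cos φ₂ ,  cos φ₁ sin φ₂ − sin φ₁ cos φ₂ cos Δλ )
  = atan2(-0.1007, +0.0077) = 274.37°

274.4°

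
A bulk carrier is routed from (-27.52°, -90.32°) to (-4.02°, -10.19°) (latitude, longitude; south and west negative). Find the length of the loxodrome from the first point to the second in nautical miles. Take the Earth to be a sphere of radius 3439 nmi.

4803 nmi

Rhumb course C = atan2(Δλ, Δψ) with Δψ = ln[tan(π/4+φ₂/2)/tan(π/4+φ₁/2)] = +0.4297, Δλ = +1.3985 → C = 72.92°
d = R·|Δφ| / |cos C| = 3439·0.41015 / 0.29370 = 4803 nmi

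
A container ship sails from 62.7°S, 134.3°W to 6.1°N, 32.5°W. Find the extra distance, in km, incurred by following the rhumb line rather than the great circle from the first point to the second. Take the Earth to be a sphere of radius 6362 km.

Great circle: cos σ = sin φ₁ sin φ₂ + cos φ₁ cos φ₂ cos Δλ,  σ = 1.7596 rad → d_gc = 11194.6 km
Rhumb line: Δψ = +1.5220, q = Δφ/Δψ = 0.7890, d_rh = R√(Δφ²+q²Δλ²) = 11742.8 km
Excess = 11742.8 − 11194.6 = 548.2 ≈ 548 km

548 km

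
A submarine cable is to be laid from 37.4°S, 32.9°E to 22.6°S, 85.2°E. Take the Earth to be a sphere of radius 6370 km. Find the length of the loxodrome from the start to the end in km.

5275 km

Δψ = ln[tan(π/4+φ₂/2)/tan(π/4+φ₁/2)] = +0.2997;  Δφ = +0.2583 rad,  Δλ = +0.9128 rad
q = Δφ/Δψ = 0.8620
d = R·√(Δφ² + q²Δλ²) = 6370·0.82815 = 5275 km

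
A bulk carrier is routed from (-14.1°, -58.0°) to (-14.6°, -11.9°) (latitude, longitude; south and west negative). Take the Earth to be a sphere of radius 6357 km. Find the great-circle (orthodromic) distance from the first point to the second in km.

cos σ = sin φ₁ sin φ₂ + cos φ₁ cos φ₂ cos Δλ
      = sin(-14.10°)sin(-14.60°) + cos(-14.10°)cos(-14.60°)cos(46.10°) = 0.7122
σ = 44.586° → d = Rσ = 6357·0.77816 = 4947 km

4947 km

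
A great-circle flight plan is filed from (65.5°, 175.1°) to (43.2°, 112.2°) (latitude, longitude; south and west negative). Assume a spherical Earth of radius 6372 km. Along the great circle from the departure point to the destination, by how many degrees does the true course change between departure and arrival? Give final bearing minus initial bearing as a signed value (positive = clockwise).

-53.7°

At departure: θ₁ = atan2(sin Δλ cos φ₂, cos φ₁ sin φ₂ − sin φ₁ cos φ₂ cos Δλ) = 268.38°
At arrival: θ₂ = atan2(sin Δλ cos φ₁, −cos φ₂ sin φ₁ + sin φ₂ cos φ₁ cos Δλ) = 214.66°
Δθ = θ₂ − θ₁ = -53.7°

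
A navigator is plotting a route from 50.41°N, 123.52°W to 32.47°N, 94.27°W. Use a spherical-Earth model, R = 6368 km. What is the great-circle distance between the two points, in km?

3114 km

Haversine: a = sin²(Δφ/2)+cos φ₁ cos φ₂ sin²(Δλ/2) = 0.05859;  σ = 2·atan2(√a,√(1−a))
σ = 28.015° → d = Rσ = 6368·0.48895 = 3114 km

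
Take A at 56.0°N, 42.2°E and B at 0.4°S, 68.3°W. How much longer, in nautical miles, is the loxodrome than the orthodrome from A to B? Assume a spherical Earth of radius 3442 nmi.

Great circle: cos σ = sin φ₁ sin φ₂ + cos φ₁ cos φ₂ cos Δλ,  σ = 1.7738 rad → d_gc = 6105.4 nmi
Rhumb line: Δψ = -1.1920, q = Δφ/Δψ = 0.8258, d_rh = R√(Δφ²+q²Δλ²) = 6444.3 nmi
Excess = 6444.3 − 6105.4 = 338.9 ≈ 339 nmi

339 nmi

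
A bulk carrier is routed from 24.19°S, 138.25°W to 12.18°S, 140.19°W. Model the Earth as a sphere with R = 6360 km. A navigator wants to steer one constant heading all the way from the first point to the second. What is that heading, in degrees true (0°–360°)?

351.3°

Δψ = ln[tan(π/4+φ₂/2)/tan(π/4+φ₁/2)] = +0.2211
Δλ = -0.0339 rad (taken the short way round)
course = atan2(Δλ, Δψ) = 351.29°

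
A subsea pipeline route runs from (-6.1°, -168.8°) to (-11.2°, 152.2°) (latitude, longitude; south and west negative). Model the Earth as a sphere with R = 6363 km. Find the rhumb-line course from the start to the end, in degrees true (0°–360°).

262.5°

Δψ = ln[tan(π/4+φ₂/2)/tan(π/4+φ₁/2)] = -0.0901
Δλ = -0.6807 rad (taken the short way round)
course = atan2(Δλ, Δψ) = 262.46°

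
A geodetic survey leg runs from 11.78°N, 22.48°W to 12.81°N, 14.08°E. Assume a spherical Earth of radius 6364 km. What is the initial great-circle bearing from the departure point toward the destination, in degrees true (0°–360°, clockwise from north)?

θ = atan2( sin Δλ·cos φ₂ ,  cos φ₁ sin φ₂ − sin φ₁ cos φ₂ cos Δλ )
  = atan2(+0.5808, +0.0571) = 84.38°

84.4°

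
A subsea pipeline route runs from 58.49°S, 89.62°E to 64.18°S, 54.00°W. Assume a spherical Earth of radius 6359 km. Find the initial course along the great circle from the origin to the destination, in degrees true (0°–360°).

198.6°

N = sin Δλ·cos φ₂ = -0.2583;  D = cos φ₁ sin φ₂ − sin φ₁ cos φ₂ cos Δλ = -0.7694
initial course = atan2(N, D) = 198.56°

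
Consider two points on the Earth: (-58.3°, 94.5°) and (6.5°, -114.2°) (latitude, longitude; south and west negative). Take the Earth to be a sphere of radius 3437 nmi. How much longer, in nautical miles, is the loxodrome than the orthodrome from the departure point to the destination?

1009 nmi

Great circle: cos σ = sin φ₁ sin φ₂ + cos φ₁ cos φ₂ cos Δλ,  σ = 2.1583 rad → d_gc = 7418.0 nmi
Rhumb line: Δψ = +1.3728, q = Δφ/Δψ = 0.8239, d_rh = R√(Δφ²+q²Δλ²) = 8427.4 nmi
Excess = 8427.4 − 7418.0 = 1009.4 ≈ 1009 nmi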